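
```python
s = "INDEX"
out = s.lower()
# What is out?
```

Trace (tracking out):
s = 'INDEX'  # -> s = 'INDEX'
out = s.lower()  # -> out = 'index'

Answer: 'index'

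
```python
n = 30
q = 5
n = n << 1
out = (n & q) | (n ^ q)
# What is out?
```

Answer: 61

Derivation:
Trace (tracking out):
n = 30  # -> n = 30
q = 5  # -> q = 5
n = n << 1  # -> n = 60
out = n & q | n ^ q  # -> out = 61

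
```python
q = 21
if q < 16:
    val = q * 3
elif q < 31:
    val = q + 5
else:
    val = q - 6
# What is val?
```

Answer: 26

Derivation:
Trace (tracking val):
q = 21  # -> q = 21
if q < 16:  # condition is False
elif q < 31:  # condition is True
    val = q + 5  # -> val = 26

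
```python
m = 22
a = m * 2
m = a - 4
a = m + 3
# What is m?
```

Answer: 40

Derivation:
Trace (tracking m):
m = 22  # -> m = 22
a = m * 2  # -> a = 44
m = a - 4  # -> m = 40
a = m + 3  # -> a = 43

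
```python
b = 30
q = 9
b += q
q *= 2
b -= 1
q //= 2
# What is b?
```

Trace (tracking b):
b = 30  # -> b = 30
q = 9  # -> q = 9
b += q  # -> b = 39
q *= 2  # -> q = 18
b -= 1  # -> b = 38
q //= 2  # -> q = 9

Answer: 38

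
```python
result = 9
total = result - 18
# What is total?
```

Answer: -9

Derivation:
Trace (tracking total):
result = 9  # -> result = 9
total = result - 18  # -> total = -9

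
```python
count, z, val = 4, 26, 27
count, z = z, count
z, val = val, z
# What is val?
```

Answer: 4

Derivation:
Trace (tracking val):
count, z, val = (4, 26, 27)  # -> count = 4, z = 26, val = 27
count, z = (z, count)  # -> count = 26, z = 4
z, val = (val, z)  # -> z = 27, val = 4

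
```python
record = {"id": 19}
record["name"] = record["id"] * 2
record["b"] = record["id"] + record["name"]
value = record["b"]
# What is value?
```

Trace (tracking value):
record = {'id': 19}  # -> record = {'id': 19}
record['name'] = record['id'] * 2  # -> record = {'id': 19, 'name': 38}
record['b'] = record['id'] + record['name']  # -> record = {'id': 19, 'name': 38, 'b': 57}
value = record['b']  # -> value = 57

Answer: 57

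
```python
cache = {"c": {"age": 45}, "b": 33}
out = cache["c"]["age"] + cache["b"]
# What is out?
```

Answer: 78

Derivation:
Trace (tracking out):
cache = {'c': {'age': 45}, 'b': 33}  # -> cache = {'c': {'age': 45}, 'b': 33}
out = cache['c']['age'] + cache['b']  # -> out = 78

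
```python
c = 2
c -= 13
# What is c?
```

Answer: -11

Derivation:
Trace (tracking c):
c = 2  # -> c = 2
c -= 13  # -> c = -11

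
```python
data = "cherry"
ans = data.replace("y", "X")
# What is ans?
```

Trace (tracking ans):
data = 'cherry'  # -> data = 'cherry'
ans = data.replace('y', 'X')  # -> ans = 'cherrX'

Answer: 'cherrX'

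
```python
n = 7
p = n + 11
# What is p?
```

Answer: 18

Derivation:
Trace (tracking p):
n = 7  # -> n = 7
p = n + 11  # -> p = 18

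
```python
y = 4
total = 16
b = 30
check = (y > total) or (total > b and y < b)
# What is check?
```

Answer: False

Derivation:
Trace (tracking check):
y = 4  # -> y = 4
total = 16  # -> total = 16
b = 30  # -> b = 30
check = y > total or (total > b and y < b)  # -> check = False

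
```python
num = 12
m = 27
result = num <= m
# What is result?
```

Trace (tracking result):
num = 12  # -> num = 12
m = 27  # -> m = 27
result = num <= m  # -> result = True

Answer: True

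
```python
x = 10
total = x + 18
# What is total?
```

Answer: 28

Derivation:
Trace (tracking total):
x = 10  # -> x = 10
total = x + 18  # -> total = 28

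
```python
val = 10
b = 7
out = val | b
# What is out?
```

Trace (tracking out):
val = 10  # -> val = 10
b = 7  # -> b = 7
out = val | b  # -> out = 15

Answer: 15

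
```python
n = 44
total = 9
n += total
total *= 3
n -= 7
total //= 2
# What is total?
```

Answer: 13

Derivation:
Trace (tracking total):
n = 44  # -> n = 44
total = 9  # -> total = 9
n += total  # -> n = 53
total *= 3  # -> total = 27
n -= 7  # -> n = 46
total //= 2  # -> total = 13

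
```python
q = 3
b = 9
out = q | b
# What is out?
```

Trace (tracking out):
q = 3  # -> q = 3
b = 9  # -> b = 9
out = q | b  # -> out = 11

Answer: 11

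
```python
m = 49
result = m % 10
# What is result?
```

Answer: 9

Derivation:
Trace (tracking result):
m = 49  # -> m = 49
result = m % 10  # -> result = 9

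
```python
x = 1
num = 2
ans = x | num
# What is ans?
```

Answer: 3

Derivation:
Trace (tracking ans):
x = 1  # -> x = 1
num = 2  # -> num = 2
ans = x | num  # -> ans = 3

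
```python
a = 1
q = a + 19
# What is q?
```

Trace (tracking q):
a = 1  # -> a = 1
q = a + 19  # -> q = 20

Answer: 20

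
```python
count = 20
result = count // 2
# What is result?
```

Trace (tracking result):
count = 20  # -> count = 20
result = count // 2  # -> result = 10

Answer: 10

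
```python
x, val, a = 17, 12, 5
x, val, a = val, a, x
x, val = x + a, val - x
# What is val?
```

Answer: -7

Derivation:
Trace (tracking val):
x, val, a = (17, 12, 5)  # -> x = 17, val = 12, a = 5
x, val, a = (val, a, x)  # -> x = 12, val = 5, a = 17
x, val = (x + a, val - x)  # -> x = 29, val = -7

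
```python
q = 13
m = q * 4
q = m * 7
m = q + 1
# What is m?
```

Trace (tracking m):
q = 13  # -> q = 13
m = q * 4  # -> m = 52
q = m * 7  # -> q = 364
m = q + 1  # -> m = 365

Answer: 365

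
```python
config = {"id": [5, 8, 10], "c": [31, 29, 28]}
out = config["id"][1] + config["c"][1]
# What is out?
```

Trace (tracking out):
config = {'id': [5, 8, 10], 'c': [31, 29, 28]}  # -> config = {'id': [5, 8, 10], 'c': [31, 29, 28]}
out = config['id'][1] + config['c'][1]  # -> out = 37

Answer: 37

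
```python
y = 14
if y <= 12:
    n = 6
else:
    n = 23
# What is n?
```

Answer: 23

Derivation:
Trace (tracking n):
y = 14  # -> y = 14
if y <= 12:  # condition is False
else:
    n = 23  # -> n = 23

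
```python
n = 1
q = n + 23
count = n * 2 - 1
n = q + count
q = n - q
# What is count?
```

Answer: 1

Derivation:
Trace (tracking count):
n = 1  # -> n = 1
q = n + 23  # -> q = 24
count = n * 2 - 1  # -> count = 1
n = q + count  # -> n = 25
q = n - q  # -> q = 1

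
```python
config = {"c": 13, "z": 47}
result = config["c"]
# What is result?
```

Answer: 13

Derivation:
Trace (tracking result):
config = {'c': 13, 'z': 47}  # -> config = {'c': 13, 'z': 47}
result = config['c']  # -> result = 13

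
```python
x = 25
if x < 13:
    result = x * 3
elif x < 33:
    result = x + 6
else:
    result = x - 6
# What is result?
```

Trace (tracking result):
x = 25  # -> x = 25
if x < 13:  # condition is False
elif x < 33:  # condition is True
    result = x + 6  # -> result = 31

Answer: 31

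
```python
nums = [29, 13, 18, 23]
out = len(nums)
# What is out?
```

Trace (tracking out):
nums = [29, 13, 18, 23]  # -> nums = [29, 13, 18, 23]
out = len(nums)  # -> out = 4

Answer: 4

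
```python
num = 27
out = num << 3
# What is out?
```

Trace (tracking out):
num = 27  # -> num = 27
out = num << 3  # -> out = 216

Answer: 216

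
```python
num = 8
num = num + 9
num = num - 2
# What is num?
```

Trace (tracking num):
num = 8  # -> num = 8
num = num + 9  # -> num = 17
num = num - 2  # -> num = 15

Answer: 15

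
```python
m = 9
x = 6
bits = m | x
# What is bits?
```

Answer: 15

Derivation:
Trace (tracking bits):
m = 9  # -> m = 9
x = 6  # -> x = 6
bits = m | x  # -> bits = 15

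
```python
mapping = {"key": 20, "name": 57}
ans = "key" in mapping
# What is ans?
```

Trace (tracking ans):
mapping = {'key': 20, 'name': 57}  # -> mapping = {'key': 20, 'name': 57}
ans = 'key' in mapping  # -> ans = True

Answer: True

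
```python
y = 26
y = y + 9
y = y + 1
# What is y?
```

Answer: 36

Derivation:
Trace (tracking y):
y = 26  # -> y = 26
y = y + 9  # -> y = 35
y = y + 1  # -> y = 36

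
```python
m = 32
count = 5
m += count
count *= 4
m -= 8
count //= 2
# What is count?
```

Answer: 10

Derivation:
Trace (tracking count):
m = 32  # -> m = 32
count = 5  # -> count = 5
m += count  # -> m = 37
count *= 4  # -> count = 20
m -= 8  # -> m = 29
count //= 2  # -> count = 10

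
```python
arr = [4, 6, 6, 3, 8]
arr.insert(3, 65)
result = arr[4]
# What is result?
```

Answer: 3

Derivation:
Trace (tracking result):
arr = [4, 6, 6, 3, 8]  # -> arr = [4, 6, 6, 3, 8]
arr.insert(3, 65)  # -> arr = [4, 6, 6, 65, 3, 8]
result = arr[4]  # -> result = 3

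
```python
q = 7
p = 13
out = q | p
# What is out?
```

Answer: 15

Derivation:
Trace (tracking out):
q = 7  # -> q = 7
p = 13  # -> p = 13
out = q | p  # -> out = 15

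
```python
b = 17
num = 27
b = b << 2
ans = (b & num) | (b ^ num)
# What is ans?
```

Trace (tracking ans):
b = 17  # -> b = 17
num = 27  # -> num = 27
b = b << 2  # -> b = 68
ans = b & num | b ^ num  # -> ans = 95

Answer: 95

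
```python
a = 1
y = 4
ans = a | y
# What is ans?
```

Trace (tracking ans):
a = 1  # -> a = 1
y = 4  # -> y = 4
ans = a | y  # -> ans = 5

Answer: 5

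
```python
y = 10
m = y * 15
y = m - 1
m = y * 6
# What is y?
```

Answer: 149

Derivation:
Trace (tracking y):
y = 10  # -> y = 10
m = y * 15  # -> m = 150
y = m - 1  # -> y = 149
m = y * 6  # -> m = 894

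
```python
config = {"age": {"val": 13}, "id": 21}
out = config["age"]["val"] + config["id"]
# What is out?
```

Trace (tracking out):
config = {'age': {'val': 13}, 'id': 21}  # -> config = {'age': {'val': 13}, 'id': 21}
out = config['age']['val'] + config['id']  # -> out = 34

Answer: 34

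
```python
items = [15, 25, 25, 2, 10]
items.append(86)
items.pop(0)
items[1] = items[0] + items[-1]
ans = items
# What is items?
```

Trace (tracking items):
items = [15, 25, 25, 2, 10]  # -> items = [15, 25, 25, 2, 10]
items.append(86)  # -> items = [15, 25, 25, 2, 10, 86]
items.pop(0)  # -> items = [25, 25, 2, 10, 86]
items[1] = items[0] + items[-1]  # -> items = [25, 111, 2, 10, 86]
ans = items  # -> ans = [25, 111, 2, 10, 86]

Answer: [25, 111, 2, 10, 86]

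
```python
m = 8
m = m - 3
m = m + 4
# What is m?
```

Answer: 9

Derivation:
Trace (tracking m):
m = 8  # -> m = 8
m = m - 3  # -> m = 5
m = m + 4  # -> m = 9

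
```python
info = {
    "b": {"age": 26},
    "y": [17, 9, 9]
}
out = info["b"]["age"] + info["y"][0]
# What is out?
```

Answer: 43

Derivation:
Trace (tracking out):
info = {'b': {'age': 26}, 'y': [17, 9, 9]}  # -> info = {'b': {'age': 26}, 'y': [17, 9, 9]}
out = info['b']['age'] + info['y'][0]  # -> out = 43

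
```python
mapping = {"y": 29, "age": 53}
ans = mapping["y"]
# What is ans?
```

Trace (tracking ans):
mapping = {'y': 29, 'age': 53}  # -> mapping = {'y': 29, 'age': 53}
ans = mapping['y']  # -> ans = 29

Answer: 29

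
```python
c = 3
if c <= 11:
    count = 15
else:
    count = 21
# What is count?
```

Answer: 15

Derivation:
Trace (tracking count):
c = 3  # -> c = 3
if c <= 11:  # condition is True
    count = 15  # -> count = 15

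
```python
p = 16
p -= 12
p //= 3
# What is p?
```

Answer: 1

Derivation:
Trace (tracking p):
p = 16  # -> p = 16
p -= 12  # -> p = 4
p //= 3  # -> p = 1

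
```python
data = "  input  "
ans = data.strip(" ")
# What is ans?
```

Answer: 'input'

Derivation:
Trace (tracking ans):
data = '  input  '  # -> data = '  input  '
ans = data.strip(' ')  # -> ans = 'input'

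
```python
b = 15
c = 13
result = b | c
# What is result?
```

Trace (tracking result):
b = 15  # -> b = 15
c = 13  # -> c = 13
result = b | c  # -> result = 15

Answer: 15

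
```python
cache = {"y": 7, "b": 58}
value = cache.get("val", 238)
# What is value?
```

Answer: 238

Derivation:
Trace (tracking value):
cache = {'y': 7, 'b': 58}  # -> cache = {'y': 7, 'b': 58}
value = cache.get('val', 238)  # -> value = 238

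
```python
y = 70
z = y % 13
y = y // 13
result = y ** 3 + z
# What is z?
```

Trace (tracking z):
y = 70  # -> y = 70
z = y % 13  # -> z = 5
y = y // 13  # -> y = 5
result = y ** 3 + z  # -> result = 130

Answer: 5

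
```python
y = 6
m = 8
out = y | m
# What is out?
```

Trace (tracking out):
y = 6  # -> y = 6
m = 8  # -> m = 8
out = y | m  # -> out = 14

Answer: 14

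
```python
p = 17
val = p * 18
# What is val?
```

Trace (tracking val):
p = 17  # -> p = 17
val = p * 18  # -> val = 306

Answer: 306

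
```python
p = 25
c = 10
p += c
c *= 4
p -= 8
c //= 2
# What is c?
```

Trace (tracking c):
p = 25  # -> p = 25
c = 10  # -> c = 10
p += c  # -> p = 35
c *= 4  # -> c = 40
p -= 8  # -> p = 27
c //= 2  # -> c = 20

Answer: 20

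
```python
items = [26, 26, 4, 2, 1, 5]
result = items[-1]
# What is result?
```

Trace (tracking result):
items = [26, 26, 4, 2, 1, 5]  # -> items = [26, 26, 4, 2, 1, 5]
result = items[-1]  # -> result = 5

Answer: 5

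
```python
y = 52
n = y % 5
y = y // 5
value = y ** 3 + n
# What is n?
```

Trace (tracking n):
y = 52  # -> y = 52
n = y % 5  # -> n = 2
y = y // 5  # -> y = 10
value = y ** 3 + n  # -> value = 1002

Answer: 2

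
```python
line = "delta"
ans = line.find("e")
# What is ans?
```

Trace (tracking ans):
line = 'delta'  # -> line = 'delta'
ans = line.find('e')  # -> ans = 1

Answer: 1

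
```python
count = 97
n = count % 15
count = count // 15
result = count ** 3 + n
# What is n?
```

Trace (tracking n):
count = 97  # -> count = 97
n = count % 15  # -> n = 7
count = count // 15  # -> count = 6
result = count ** 3 + n  # -> result = 223

Answer: 7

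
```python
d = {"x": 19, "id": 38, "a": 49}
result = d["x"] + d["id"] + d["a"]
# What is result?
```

Trace (tracking result):
d = {'x': 19, 'id': 38, 'a': 49}  # -> d = {'x': 19, 'id': 38, 'a': 49}
result = d['x'] + d['id'] + d['a']  # -> result = 106

Answer: 106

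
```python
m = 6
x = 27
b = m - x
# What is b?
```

Trace (tracking b):
m = 6  # -> m = 6
x = 27  # -> x = 27
b = m - x  # -> b = -21

Answer: -21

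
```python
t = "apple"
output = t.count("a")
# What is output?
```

Answer: 1

Derivation:
Trace (tracking output):
t = 'apple'  # -> t = 'apple'
output = t.count('a')  # -> output = 1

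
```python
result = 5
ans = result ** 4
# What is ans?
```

Answer: 625

Derivation:
Trace (tracking ans):
result = 5  # -> result = 5
ans = result ** 4  # -> ans = 625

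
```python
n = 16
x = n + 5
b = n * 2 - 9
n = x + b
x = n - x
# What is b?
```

Trace (tracking b):
n = 16  # -> n = 16
x = n + 5  # -> x = 21
b = n * 2 - 9  # -> b = 23
n = x + b  # -> n = 44
x = n - x  # -> x = 23

Answer: 23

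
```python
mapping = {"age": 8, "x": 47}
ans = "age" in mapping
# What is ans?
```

Answer: True

Derivation:
Trace (tracking ans):
mapping = {'age': 8, 'x': 47}  # -> mapping = {'age': 8, 'x': 47}
ans = 'age' in mapping  # -> ans = True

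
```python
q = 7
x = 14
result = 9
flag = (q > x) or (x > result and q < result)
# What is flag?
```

Trace (tracking flag):
q = 7  # -> q = 7
x = 14  # -> x = 14
result = 9  # -> result = 9
flag = q > x or (x > result and q < result)  # -> flag = True

Answer: True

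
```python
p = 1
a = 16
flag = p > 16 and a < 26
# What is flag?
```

Trace (tracking flag):
p = 1  # -> p = 1
a = 16  # -> a = 16
flag = p > 16 and a < 26  # -> flag = False

Answer: False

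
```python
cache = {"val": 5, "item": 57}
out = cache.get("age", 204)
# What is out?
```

Trace (tracking out):
cache = {'val': 5, 'item': 57}  # -> cache = {'val': 5, 'item': 57}
out = cache.get('age', 204)  # -> out = 204

Answer: 204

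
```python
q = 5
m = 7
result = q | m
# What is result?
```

Answer: 7

Derivation:
Trace (tracking result):
q = 5  # -> q = 5
m = 7  # -> m = 7
result = q | m  # -> result = 7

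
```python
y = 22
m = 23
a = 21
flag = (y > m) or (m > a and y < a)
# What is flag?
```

Answer: False

Derivation:
Trace (tracking flag):
y = 22  # -> y = 22
m = 23  # -> m = 23
a = 21  # -> a = 21
flag = y > m or (m > a and y < a)  # -> flag = False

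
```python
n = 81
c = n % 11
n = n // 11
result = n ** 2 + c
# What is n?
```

Trace (tracking n):
n = 81  # -> n = 81
c = n % 11  # -> c = 4
n = n // 11  # -> n = 7
result = n ** 2 + c  # -> result = 53

Answer: 7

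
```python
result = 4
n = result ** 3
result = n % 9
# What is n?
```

Trace (tracking n):
result = 4  # -> result = 4
n = result ** 3  # -> n = 64
result = n % 9  # -> result = 1

Answer: 64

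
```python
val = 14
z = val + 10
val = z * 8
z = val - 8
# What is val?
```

Trace (tracking val):
val = 14  # -> val = 14
z = val + 10  # -> z = 24
val = z * 8  # -> val = 192
z = val - 8  # -> z = 184

Answer: 192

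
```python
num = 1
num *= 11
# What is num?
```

Answer: 11

Derivation:
Trace (tracking num):
num = 1  # -> num = 1
num *= 11  # -> num = 11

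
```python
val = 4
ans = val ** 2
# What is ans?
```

Trace (tracking ans):
val = 4  # -> val = 4
ans = val ** 2  # -> ans = 16

Answer: 16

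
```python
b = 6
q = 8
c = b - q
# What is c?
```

Answer: -2

Derivation:
Trace (tracking c):
b = 6  # -> b = 6
q = 8  # -> q = 8
c = b - q  # -> c = -2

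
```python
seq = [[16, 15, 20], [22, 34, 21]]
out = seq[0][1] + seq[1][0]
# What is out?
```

Trace (tracking out):
seq = [[16, 15, 20], [22, 34, 21]]  # -> seq = [[16, 15, 20], [22, 34, 21]]
out = seq[0][1] + seq[1][0]  # -> out = 37

Answer: 37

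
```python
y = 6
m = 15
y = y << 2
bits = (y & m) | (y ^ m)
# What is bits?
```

Trace (tracking bits):
y = 6  # -> y = 6
m = 15  # -> m = 15
y = y << 2  # -> y = 24
bits = y & m | y ^ m  # -> bits = 31

Answer: 31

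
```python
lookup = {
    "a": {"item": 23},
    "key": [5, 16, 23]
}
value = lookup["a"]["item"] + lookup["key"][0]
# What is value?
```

Trace (tracking value):
lookup = {'a': {'item': 23}, 'key': [5, 16, 23]}  # -> lookup = {'a': {'item': 23}, 'key': [5, 16, 23]}
value = lookup['a']['item'] + lookup['key'][0]  # -> value = 28

Answer: 28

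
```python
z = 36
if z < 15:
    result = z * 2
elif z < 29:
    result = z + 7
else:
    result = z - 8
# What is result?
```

Trace (tracking result):
z = 36  # -> z = 36
if z < 15:  # condition is False
elif z < 29:  # condition is False
else:
    result = z - 8  # -> result = 28

Answer: 28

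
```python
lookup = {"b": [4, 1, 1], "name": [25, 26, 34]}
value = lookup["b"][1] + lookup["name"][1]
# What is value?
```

Answer: 27

Derivation:
Trace (tracking value):
lookup = {'b': [4, 1, 1], 'name': [25, 26, 34]}  # -> lookup = {'b': [4, 1, 1], 'name': [25, 26, 34]}
value = lookup['b'][1] + lookup['name'][1]  # -> value = 27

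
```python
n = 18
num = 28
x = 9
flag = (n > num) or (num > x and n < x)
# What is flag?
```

Trace (tracking flag):
n = 18  # -> n = 18
num = 28  # -> num = 28
x = 9  # -> x = 9
flag = n > num or (num > x and n < x)  # -> flag = False

Answer: False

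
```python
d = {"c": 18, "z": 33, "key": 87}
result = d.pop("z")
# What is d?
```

Answer: {'c': 18, 'key': 87}

Derivation:
Trace (tracking d):
d = {'c': 18, 'z': 33, 'key': 87}  # -> d = {'c': 18, 'z': 33, 'key': 87}
result = d.pop('z')  # -> result = 33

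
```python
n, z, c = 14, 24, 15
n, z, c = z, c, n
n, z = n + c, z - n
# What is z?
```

Trace (tracking z):
n, z, c = (14, 24, 15)  # -> n = 14, z = 24, c = 15
n, z, c = (z, c, n)  # -> n = 24, z = 15, c = 14
n, z = (n + c, z - n)  # -> n = 38, z = -9

Answer: -9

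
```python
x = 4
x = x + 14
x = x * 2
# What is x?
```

Answer: 36

Derivation:
Trace (tracking x):
x = 4  # -> x = 4
x = x + 14  # -> x = 18
x = x * 2  # -> x = 36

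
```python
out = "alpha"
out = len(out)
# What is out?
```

Trace (tracking out):
out = 'alpha'  # -> out = 'alpha'
out = len(out)  # -> out = 5

Answer: 5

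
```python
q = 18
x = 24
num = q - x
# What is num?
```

Answer: -6

Derivation:
Trace (tracking num):
q = 18  # -> q = 18
x = 24  # -> x = 24
num = q - x  # -> num = -6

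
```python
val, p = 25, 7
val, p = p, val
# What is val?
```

Trace (tracking val):
val, p = (25, 7)  # -> val = 25, p = 7
val, p = (p, val)  # -> val = 7, p = 25

Answer: 7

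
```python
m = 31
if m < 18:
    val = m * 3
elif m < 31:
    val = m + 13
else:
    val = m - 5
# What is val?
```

Trace (tracking val):
m = 31  # -> m = 31
if m < 18:  # condition is False
elif m < 31:  # condition is False
else:
    val = m - 5  # -> val = 26

Answer: 26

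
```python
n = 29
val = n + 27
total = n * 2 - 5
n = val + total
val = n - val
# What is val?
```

Trace (tracking val):
n = 29  # -> n = 29
val = n + 27  # -> val = 56
total = n * 2 - 5  # -> total = 53
n = val + total  # -> n = 109
val = n - val  # -> val = 53

Answer: 53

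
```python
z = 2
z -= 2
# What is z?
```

Answer: 0

Derivation:
Trace (tracking z):
z = 2  # -> z = 2
z -= 2  # -> z = 0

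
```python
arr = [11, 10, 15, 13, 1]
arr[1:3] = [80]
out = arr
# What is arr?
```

Answer: [11, 80, 13, 1]

Derivation:
Trace (tracking arr):
arr = [11, 10, 15, 13, 1]  # -> arr = [11, 10, 15, 13, 1]
arr[1:3] = [80]  # -> arr = [11, 80, 13, 1]
out = arr  # -> out = [11, 80, 13, 1]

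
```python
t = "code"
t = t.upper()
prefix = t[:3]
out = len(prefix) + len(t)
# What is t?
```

Trace (tracking t):
t = 'code'  # -> t = 'code'
t = t.upper()  # -> t = 'CODE'
prefix = t[:3]  # -> prefix = 'COD'
out = len(prefix) + len(t)  # -> out = 7

Answer: 'CODE'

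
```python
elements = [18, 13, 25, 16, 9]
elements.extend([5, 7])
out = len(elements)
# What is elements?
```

Answer: [18, 13, 25, 16, 9, 5, 7]

Derivation:
Trace (tracking elements):
elements = [18, 13, 25, 16, 9]  # -> elements = [18, 13, 25, 16, 9]
elements.extend([5, 7])  # -> elements = [18, 13, 25, 16, 9, 5, 7]
out = len(elements)  # -> out = 7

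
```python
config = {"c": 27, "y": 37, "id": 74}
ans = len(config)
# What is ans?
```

Trace (tracking ans):
config = {'c': 27, 'y': 37, 'id': 74}  # -> config = {'c': 27, 'y': 37, 'id': 74}
ans = len(config)  # -> ans = 3

Answer: 3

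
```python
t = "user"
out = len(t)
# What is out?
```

Answer: 4

Derivation:
Trace (tracking out):
t = 'user'  # -> t = 'user'
out = len(t)  # -> out = 4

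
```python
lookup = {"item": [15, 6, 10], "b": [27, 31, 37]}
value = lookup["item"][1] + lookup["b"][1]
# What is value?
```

Trace (tracking value):
lookup = {'item': [15, 6, 10], 'b': [27, 31, 37]}  # -> lookup = {'item': [15, 6, 10], 'b': [27, 31, 37]}
value = lookup['item'][1] + lookup['b'][1]  # -> value = 37

Answer: 37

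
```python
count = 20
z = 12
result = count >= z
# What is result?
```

Trace (tracking result):
count = 20  # -> count = 20
z = 12  # -> z = 12
result = count >= z  # -> result = True

Answer: True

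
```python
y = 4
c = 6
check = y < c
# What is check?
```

Answer: True

Derivation:
Trace (tracking check):
y = 4  # -> y = 4
c = 6  # -> c = 6
check = y < c  # -> check = True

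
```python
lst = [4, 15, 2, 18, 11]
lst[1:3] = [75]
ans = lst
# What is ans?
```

Trace (tracking ans):
lst = [4, 15, 2, 18, 11]  # -> lst = [4, 15, 2, 18, 11]
lst[1:3] = [75]  # -> lst = [4, 75, 18, 11]
ans = lst  # -> ans = [4, 75, 18, 11]

Answer: [4, 75, 18, 11]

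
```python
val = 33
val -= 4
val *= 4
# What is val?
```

Answer: 116

Derivation:
Trace (tracking val):
val = 33  # -> val = 33
val -= 4  # -> val = 29
val *= 4  # -> val = 116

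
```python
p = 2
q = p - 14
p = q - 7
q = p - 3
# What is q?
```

Answer: -22

Derivation:
Trace (tracking q):
p = 2  # -> p = 2
q = p - 14  # -> q = -12
p = q - 7  # -> p = -19
q = p - 3  # -> q = -22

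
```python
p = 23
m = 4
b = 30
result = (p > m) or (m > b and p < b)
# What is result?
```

Answer: True

Derivation:
Trace (tracking result):
p = 23  # -> p = 23
m = 4  # -> m = 4
b = 30  # -> b = 30
result = p > m or (m > b and p < b)  # -> result = True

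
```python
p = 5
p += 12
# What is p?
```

Answer: 17

Derivation:
Trace (tracking p):
p = 5  # -> p = 5
p += 12  # -> p = 17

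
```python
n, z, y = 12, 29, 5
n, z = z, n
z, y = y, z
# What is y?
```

Answer: 12

Derivation:
Trace (tracking y):
n, z, y = (12, 29, 5)  # -> n = 12, z = 29, y = 5
n, z = (z, n)  # -> n = 29, z = 12
z, y = (y, z)  # -> z = 5, y = 12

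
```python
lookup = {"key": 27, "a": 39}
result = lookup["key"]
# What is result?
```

Answer: 27

Derivation:
Trace (tracking result):
lookup = {'key': 27, 'a': 39}  # -> lookup = {'key': 27, 'a': 39}
result = lookup['key']  # -> result = 27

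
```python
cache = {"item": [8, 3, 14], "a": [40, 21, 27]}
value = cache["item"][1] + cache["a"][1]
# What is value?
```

Answer: 24

Derivation:
Trace (tracking value):
cache = {'item': [8, 3, 14], 'a': [40, 21, 27]}  # -> cache = {'item': [8, 3, 14], 'a': [40, 21, 27]}
value = cache['item'][1] + cache['a'][1]  # -> value = 24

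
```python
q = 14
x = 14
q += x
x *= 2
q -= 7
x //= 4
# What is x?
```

Answer: 7

Derivation:
Trace (tracking x):
q = 14  # -> q = 14
x = 14  # -> x = 14
q += x  # -> q = 28
x *= 2  # -> x = 28
q -= 7  # -> q = 21
x //= 4  # -> x = 7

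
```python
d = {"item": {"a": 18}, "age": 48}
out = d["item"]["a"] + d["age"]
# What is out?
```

Trace (tracking out):
d = {'item': {'a': 18}, 'age': 48}  # -> d = {'item': {'a': 18}, 'age': 48}
out = d['item']['a'] + d['age']  # -> out = 66

Answer: 66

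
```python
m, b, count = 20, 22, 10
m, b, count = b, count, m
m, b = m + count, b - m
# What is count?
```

Answer: 20

Derivation:
Trace (tracking count):
m, b, count = (20, 22, 10)  # -> m = 20, b = 22, count = 10
m, b, count = (b, count, m)  # -> m = 22, b = 10, count = 20
m, b = (m + count, b - m)  # -> m = 42, b = -12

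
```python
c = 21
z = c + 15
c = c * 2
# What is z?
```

Trace (tracking z):
c = 21  # -> c = 21
z = c + 15  # -> z = 36
c = c * 2  # -> c = 42

Answer: 36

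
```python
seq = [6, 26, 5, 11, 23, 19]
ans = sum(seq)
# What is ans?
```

Answer: 90

Derivation:
Trace (tracking ans):
seq = [6, 26, 5, 11, 23, 19]  # -> seq = [6, 26, 5, 11, 23, 19]
ans = sum(seq)  # -> ans = 90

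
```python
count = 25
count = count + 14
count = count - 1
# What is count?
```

Answer: 38

Derivation:
Trace (tracking count):
count = 25  # -> count = 25
count = count + 14  # -> count = 39
count = count - 1  # -> count = 38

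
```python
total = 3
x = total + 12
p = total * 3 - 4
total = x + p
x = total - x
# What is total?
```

Trace (tracking total):
total = 3  # -> total = 3
x = total + 12  # -> x = 15
p = total * 3 - 4  # -> p = 5
total = x + p  # -> total = 20
x = total - x  # -> x = 5

Answer: 20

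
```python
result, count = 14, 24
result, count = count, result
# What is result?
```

Answer: 24

Derivation:
Trace (tracking result):
result, count = (14, 24)  # -> result = 14, count = 24
result, count = (count, result)  # -> result = 24, count = 14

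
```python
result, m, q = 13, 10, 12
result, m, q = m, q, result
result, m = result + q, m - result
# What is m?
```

Trace (tracking m):
result, m, q = (13, 10, 12)  # -> result = 13, m = 10, q = 12
result, m, q = (m, q, result)  # -> result = 10, m = 12, q = 13
result, m = (result + q, m - result)  # -> result = 23, m = 2

Answer: 2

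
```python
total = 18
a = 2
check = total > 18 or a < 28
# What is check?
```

Trace (tracking check):
total = 18  # -> total = 18
a = 2  # -> a = 2
check = total > 18 or a < 28  # -> check = True

Answer: True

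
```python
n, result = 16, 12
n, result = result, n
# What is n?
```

Trace (tracking n):
n, result = (16, 12)  # -> n = 16, result = 12
n, result = (result, n)  # -> n = 12, result = 16

Answer: 12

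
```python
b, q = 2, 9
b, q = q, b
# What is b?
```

Trace (tracking b):
b, q = (2, 9)  # -> b = 2, q = 9
b, q = (q, b)  # -> b = 9, q = 2

Answer: 9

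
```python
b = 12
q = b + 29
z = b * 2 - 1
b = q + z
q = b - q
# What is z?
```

Answer: 23

Derivation:
Trace (tracking z):
b = 12  # -> b = 12
q = b + 29  # -> q = 41
z = b * 2 - 1  # -> z = 23
b = q + z  # -> b = 64
q = b - q  # -> q = 23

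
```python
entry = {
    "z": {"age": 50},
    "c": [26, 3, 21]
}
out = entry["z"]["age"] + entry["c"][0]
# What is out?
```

Trace (tracking out):
entry = {'z': {'age': 50}, 'c': [26, 3, 21]}  # -> entry = {'z': {'age': 50}, 'c': [26, 3, 21]}
out = entry['z']['age'] + entry['c'][0]  # -> out = 76

Answer: 76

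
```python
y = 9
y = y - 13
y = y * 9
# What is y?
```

Trace (tracking y):
y = 9  # -> y = 9
y = y - 13  # -> y = -4
y = y * 9  # -> y = -36

Answer: -36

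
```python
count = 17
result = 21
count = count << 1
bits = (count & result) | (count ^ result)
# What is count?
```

Answer: 34

Derivation:
Trace (tracking count):
count = 17  # -> count = 17
result = 21  # -> result = 21
count = count << 1  # -> count = 34
bits = count & result | count ^ result  # -> bits = 55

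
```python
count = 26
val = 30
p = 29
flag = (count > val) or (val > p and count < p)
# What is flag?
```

Answer: True

Derivation:
Trace (tracking flag):
count = 26  # -> count = 26
val = 30  # -> val = 30
p = 29  # -> p = 29
flag = count > val or (val > p and count < p)  # -> flag = True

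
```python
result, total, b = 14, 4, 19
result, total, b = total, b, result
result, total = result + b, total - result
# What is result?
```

Trace (tracking result):
result, total, b = (14, 4, 19)  # -> result = 14, total = 4, b = 19
result, total, b = (total, b, result)  # -> result = 4, total = 19, b = 14
result, total = (result + b, total - result)  # -> result = 18, total = 15

Answer: 18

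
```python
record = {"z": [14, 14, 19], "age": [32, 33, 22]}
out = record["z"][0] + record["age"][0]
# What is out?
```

Answer: 46

Derivation:
Trace (tracking out):
record = {'z': [14, 14, 19], 'age': [32, 33, 22]}  # -> record = {'z': [14, 14, 19], 'age': [32, 33, 22]}
out = record['z'][0] + record['age'][0]  # -> out = 46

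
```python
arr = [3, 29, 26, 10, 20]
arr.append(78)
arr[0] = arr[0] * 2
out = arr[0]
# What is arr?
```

Trace (tracking arr):
arr = [3, 29, 26, 10, 20]  # -> arr = [3, 29, 26, 10, 20]
arr.append(78)  # -> arr = [3, 29, 26, 10, 20, 78]
arr[0] = arr[0] * 2  # -> arr = [6, 29, 26, 10, 20, 78]
out = arr[0]  # -> out = 6

Answer: [6, 29, 26, 10, 20, 78]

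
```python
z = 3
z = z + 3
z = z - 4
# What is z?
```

Answer: 2

Derivation:
Trace (tracking z):
z = 3  # -> z = 3
z = z + 3  # -> z = 6
z = z - 4  # -> z = 2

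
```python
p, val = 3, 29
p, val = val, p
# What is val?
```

Trace (tracking val):
p, val = (3, 29)  # -> p = 3, val = 29
p, val = (val, p)  # -> p = 29, val = 3

Answer: 3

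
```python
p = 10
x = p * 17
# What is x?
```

Answer: 170

Derivation:
Trace (tracking x):
p = 10  # -> p = 10
x = p * 17  # -> x = 170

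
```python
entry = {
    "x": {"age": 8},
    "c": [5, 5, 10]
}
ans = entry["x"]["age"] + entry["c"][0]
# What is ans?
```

Answer: 13

Derivation:
Trace (tracking ans):
entry = {'x': {'age': 8}, 'c': [5, 5, 10]}  # -> entry = {'x': {'age': 8}, 'c': [5, 5, 10]}
ans = entry['x']['age'] + entry['c'][0]  # -> ans = 13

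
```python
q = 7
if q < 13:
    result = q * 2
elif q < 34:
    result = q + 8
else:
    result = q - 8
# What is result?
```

Trace (tracking result):
q = 7  # -> q = 7
if q < 13:  # condition is True
    result = q * 2  # -> result = 14

Answer: 14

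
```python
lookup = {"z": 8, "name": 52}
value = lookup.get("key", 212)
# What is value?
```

Trace (tracking value):
lookup = {'z': 8, 'name': 52}  # -> lookup = {'z': 8, 'name': 52}
value = lookup.get('key', 212)  # -> value = 212

Answer: 212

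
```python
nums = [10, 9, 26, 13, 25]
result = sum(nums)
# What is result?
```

Answer: 83

Derivation:
Trace (tracking result):
nums = [10, 9, 26, 13, 25]  # -> nums = [10, 9, 26, 13, 25]
result = sum(nums)  # -> result = 83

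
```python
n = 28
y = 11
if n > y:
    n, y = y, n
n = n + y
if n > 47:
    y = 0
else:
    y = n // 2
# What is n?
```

Answer: 39

Derivation:
Trace (tracking n):
n = 28  # -> n = 28
y = 11  # -> y = 11
if n > y:  # condition is True
    n, y = (y, n)  # -> n = 11, y = 28
n = n + y  # -> n = 39
if n > 47:  # condition is False
else:
    y = n // 2  # -> y = 19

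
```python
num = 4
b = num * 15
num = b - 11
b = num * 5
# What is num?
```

Answer: 49

Derivation:
Trace (tracking num):
num = 4  # -> num = 4
b = num * 15  # -> b = 60
num = b - 11  # -> num = 49
b = num * 5  # -> b = 245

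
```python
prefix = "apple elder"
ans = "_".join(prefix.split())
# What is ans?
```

Answer: 'apple_elder'

Derivation:
Trace (tracking ans):
prefix = 'apple elder'  # -> prefix = 'apple elder'
ans = '_'.join(prefix.split())  # -> ans = 'apple_elder'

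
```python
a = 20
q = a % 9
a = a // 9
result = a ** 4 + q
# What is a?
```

Trace (tracking a):
a = 20  # -> a = 20
q = a % 9  # -> q = 2
a = a // 9  # -> a = 2
result = a ** 4 + q  # -> result = 18

Answer: 2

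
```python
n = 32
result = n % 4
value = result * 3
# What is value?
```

Answer: 0

Derivation:
Trace (tracking value):
n = 32  # -> n = 32
result = n % 4  # -> result = 0
value = result * 3  # -> value = 0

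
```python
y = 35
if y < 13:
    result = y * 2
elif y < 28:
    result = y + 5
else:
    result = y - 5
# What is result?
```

Answer: 30

Derivation:
Trace (tracking result):
y = 35  # -> y = 35
if y < 13:  # condition is False
elif y < 28:  # condition is False
else:
    result = y - 5  # -> result = 30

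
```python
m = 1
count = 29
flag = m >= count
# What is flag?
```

Answer: False

Derivation:
Trace (tracking flag):
m = 1  # -> m = 1
count = 29  # -> count = 29
flag = m >= count  # -> flag = False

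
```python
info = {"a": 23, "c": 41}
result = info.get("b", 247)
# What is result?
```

Trace (tracking result):
info = {'a': 23, 'c': 41}  # -> info = {'a': 23, 'c': 41}
result = info.get('b', 247)  # -> result = 247

Answer: 247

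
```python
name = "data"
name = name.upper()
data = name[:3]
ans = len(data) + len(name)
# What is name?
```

Trace (tracking name):
name = 'data'  # -> name = 'data'
name = name.upper()  # -> name = 'DATA'
data = name[:3]  # -> data = 'DAT'
ans = len(data) + len(name)  # -> ans = 7

Answer: 'DATA'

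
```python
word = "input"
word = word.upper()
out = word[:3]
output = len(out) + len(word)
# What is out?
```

Trace (tracking out):
word = 'input'  # -> word = 'input'
word = word.upper()  # -> word = 'INPUT'
out = word[:3]  # -> out = 'INP'
output = len(out) + len(word)  # -> output = 8

Answer: 'INP'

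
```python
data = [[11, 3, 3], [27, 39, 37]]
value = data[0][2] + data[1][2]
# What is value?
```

Answer: 40

Derivation:
Trace (tracking value):
data = [[11, 3, 3], [27, 39, 37]]  # -> data = [[11, 3, 3], [27, 39, 37]]
value = data[0][2] + data[1][2]  # -> value = 40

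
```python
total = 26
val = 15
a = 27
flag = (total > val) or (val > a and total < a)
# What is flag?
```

Answer: True

Derivation:
Trace (tracking flag):
total = 26  # -> total = 26
val = 15  # -> val = 15
a = 27  # -> a = 27
flag = total > val or (val > a and total < a)  # -> flag = True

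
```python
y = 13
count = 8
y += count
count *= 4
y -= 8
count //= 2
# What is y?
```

Answer: 13

Derivation:
Trace (tracking y):
y = 13  # -> y = 13
count = 8  # -> count = 8
y += count  # -> y = 21
count *= 4  # -> count = 32
y -= 8  # -> y = 13
count //= 2  # -> count = 16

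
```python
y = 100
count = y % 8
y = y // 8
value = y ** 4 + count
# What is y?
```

Trace (tracking y):
y = 100  # -> y = 100
count = y % 8  # -> count = 4
y = y // 8  # -> y = 12
value = y ** 4 + count  # -> value = 20740

Answer: 12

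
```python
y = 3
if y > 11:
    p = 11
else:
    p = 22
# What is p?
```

Answer: 22

Derivation:
Trace (tracking p):
y = 3  # -> y = 3
if y > 11:  # condition is False
else:
    p = 22  # -> p = 22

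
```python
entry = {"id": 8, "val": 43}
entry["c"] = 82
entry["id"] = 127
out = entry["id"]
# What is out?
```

Trace (tracking out):
entry = {'id': 8, 'val': 43}  # -> entry = {'id': 8, 'val': 43}
entry['c'] = 82  # -> entry = {'id': 8, 'val': 43, 'c': 82}
entry['id'] = 127  # -> entry = {'id': 127, 'val': 43, 'c': 82}
out = entry['id']  # -> out = 127

Answer: 127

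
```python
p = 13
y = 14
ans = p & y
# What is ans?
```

Trace (tracking ans):
p = 13  # -> p = 13
y = 14  # -> y = 14
ans = p & y  # -> ans = 12

Answer: 12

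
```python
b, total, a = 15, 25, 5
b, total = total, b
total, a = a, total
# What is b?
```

Trace (tracking b):
b, total, a = (15, 25, 5)  # -> b = 15, total = 25, a = 5
b, total = (total, b)  # -> b = 25, total = 15
total, a = (a, total)  # -> total = 5, a = 15

Answer: 25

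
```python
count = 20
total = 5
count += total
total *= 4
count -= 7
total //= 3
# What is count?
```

Trace (tracking count):
count = 20  # -> count = 20
total = 5  # -> total = 5
count += total  # -> count = 25
total *= 4  # -> total = 20
count -= 7  # -> count = 18
total //= 3  # -> total = 6

Answer: 18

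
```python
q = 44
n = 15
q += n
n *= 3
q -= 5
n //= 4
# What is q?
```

Trace (tracking q):
q = 44  # -> q = 44
n = 15  # -> n = 15
q += n  # -> q = 59
n *= 3  # -> n = 45
q -= 5  # -> q = 54
n //= 4  # -> n = 11

Answer: 54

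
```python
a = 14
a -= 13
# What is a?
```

Answer: 1

Derivation:
Trace (tracking a):
a = 14  # -> a = 14
a -= 13  # -> a = 1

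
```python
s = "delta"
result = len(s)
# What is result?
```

Answer: 5

Derivation:
Trace (tracking result):
s = 'delta'  # -> s = 'delta'
result = len(s)  # -> result = 5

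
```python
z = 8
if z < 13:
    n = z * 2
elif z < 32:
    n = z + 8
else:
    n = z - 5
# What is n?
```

Answer: 16

Derivation:
Trace (tracking n):
z = 8  # -> z = 8
if z < 13:  # condition is True
    n = z * 2  # -> n = 16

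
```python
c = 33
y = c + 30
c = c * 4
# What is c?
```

Trace (tracking c):
c = 33  # -> c = 33
y = c + 30  # -> y = 63
c = c * 4  # -> c = 132

Answer: 132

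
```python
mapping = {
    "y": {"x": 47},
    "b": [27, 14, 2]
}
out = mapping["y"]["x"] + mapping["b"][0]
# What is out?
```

Trace (tracking out):
mapping = {'y': {'x': 47}, 'b': [27, 14, 2]}  # -> mapping = {'y': {'x': 47}, 'b': [27, 14, 2]}
out = mapping['y']['x'] + mapping['b'][0]  # -> out = 74

Answer: 74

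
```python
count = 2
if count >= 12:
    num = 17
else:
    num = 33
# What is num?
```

Trace (tracking num):
count = 2  # -> count = 2
if count >= 12:  # condition is False
else:
    num = 33  # -> num = 33

Answer: 33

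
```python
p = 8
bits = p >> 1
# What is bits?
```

Answer: 4

Derivation:
Trace (tracking bits):
p = 8  # -> p = 8
bits = p >> 1  # -> bits = 4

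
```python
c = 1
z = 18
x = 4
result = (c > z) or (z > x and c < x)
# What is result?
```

Answer: True

Derivation:
Trace (tracking result):
c = 1  # -> c = 1
z = 18  # -> z = 18
x = 4  # -> x = 4
result = c > z or (z > x and c < x)  # -> result = True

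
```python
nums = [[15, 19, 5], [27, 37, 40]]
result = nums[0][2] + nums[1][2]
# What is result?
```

Trace (tracking result):
nums = [[15, 19, 5], [27, 37, 40]]  # -> nums = [[15, 19, 5], [27, 37, 40]]
result = nums[0][2] + nums[1][2]  # -> result = 45

Answer: 45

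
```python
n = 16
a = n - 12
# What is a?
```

Answer: 4

Derivation:
Trace (tracking a):
n = 16  # -> n = 16
a = n - 12  # -> a = 4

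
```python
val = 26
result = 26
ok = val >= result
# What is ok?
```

Trace (tracking ok):
val = 26  # -> val = 26
result = 26  # -> result = 26
ok = val >= result  # -> ok = True

Answer: True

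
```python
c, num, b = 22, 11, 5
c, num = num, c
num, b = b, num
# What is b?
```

Answer: 22

Derivation:
Trace (tracking b):
c, num, b = (22, 11, 5)  # -> c = 22, num = 11, b = 5
c, num = (num, c)  # -> c = 11, num = 22
num, b = (b, num)  # -> num = 5, b = 22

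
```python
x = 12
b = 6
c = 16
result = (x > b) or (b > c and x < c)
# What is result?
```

Trace (tracking result):
x = 12  # -> x = 12
b = 6  # -> b = 6
c = 16  # -> c = 16
result = x > b or (b > c and x < c)  # -> result = True

Answer: True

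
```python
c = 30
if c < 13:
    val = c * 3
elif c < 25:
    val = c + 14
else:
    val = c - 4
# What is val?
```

Answer: 26

Derivation:
Trace (tracking val):
c = 30  # -> c = 30
if c < 13:  # condition is False
elif c < 25:  # condition is False
else:
    val = c - 4  # -> val = 26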